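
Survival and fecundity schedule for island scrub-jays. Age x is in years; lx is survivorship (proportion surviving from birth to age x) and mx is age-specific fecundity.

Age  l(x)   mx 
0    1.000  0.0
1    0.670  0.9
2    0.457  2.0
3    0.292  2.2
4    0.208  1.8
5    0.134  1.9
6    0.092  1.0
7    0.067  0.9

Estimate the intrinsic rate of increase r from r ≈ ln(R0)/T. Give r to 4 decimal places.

0.3915

R0 = Σ lx·mx = 0 + 0.603 + 0.914 + 0.6424 + 0.3744 + 0.2546 + 0.092 + 0.0603 = 2.9407
Σ x·lx·mx = 8.1029; T = 8.1029/2.9407 = 2.75543…
r ≈ ln(R0)/T = ln(2.9407)/2.75543… = 0.391462… → 0.3915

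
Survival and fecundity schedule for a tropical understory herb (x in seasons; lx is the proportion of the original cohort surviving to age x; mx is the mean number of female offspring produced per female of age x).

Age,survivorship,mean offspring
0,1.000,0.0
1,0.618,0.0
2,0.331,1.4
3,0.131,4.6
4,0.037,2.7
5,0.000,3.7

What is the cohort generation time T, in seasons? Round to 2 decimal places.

lx·mx: 0, 0, 0.4634, 0.6026, 0.0999, 0 → R0 = 1.1659
x·lx·mx: 0, 0, 0.9268, 1.8078, 0.3996, 0 → Σ = 3.1342
T = 3.1342 / 1.1659 = 2.688224… → 2.69

2.69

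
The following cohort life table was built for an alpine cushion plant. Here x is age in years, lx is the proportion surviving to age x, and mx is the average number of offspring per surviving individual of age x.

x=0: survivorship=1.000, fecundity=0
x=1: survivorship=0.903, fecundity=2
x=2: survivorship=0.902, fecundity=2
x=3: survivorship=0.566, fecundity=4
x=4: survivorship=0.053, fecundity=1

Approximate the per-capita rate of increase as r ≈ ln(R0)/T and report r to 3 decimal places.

R0 = Σ lx·mx = 0 + 1.806 + 1.804 + 2.264 + 0.053 = 5.927
Σ x·lx·mx = 12.418; T = 12.418/5.927 = 2.09516…
r ≈ ln(R0)/T = ln(5.927)/2.09516… = 0.84935… → 0.849

0.849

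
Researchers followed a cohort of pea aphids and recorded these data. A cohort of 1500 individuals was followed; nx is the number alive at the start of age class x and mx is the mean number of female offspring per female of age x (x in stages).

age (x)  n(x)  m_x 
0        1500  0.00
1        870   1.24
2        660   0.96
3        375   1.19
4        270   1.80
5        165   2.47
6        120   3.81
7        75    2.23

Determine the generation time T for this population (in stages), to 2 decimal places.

lx = nx/n0 = nx/1500: 1, 0.58, 0.44, 0.25, 0.18, 0.11, 0.08, 0.05
lx·mx: 0, 0.7192, 0.4224, 0.2975, 0.324, 0.2717, 0.3048, 0.1115 → R0 = 2.4511
x·lx·mx: 0, 0.7192, 0.8448, 0.8925, 1.296, 1.3585, 1.8288, 0.7805 → Σ = 7.7203
T = 7.7203 / 2.4511 = 3.149729… → 3.15

3.15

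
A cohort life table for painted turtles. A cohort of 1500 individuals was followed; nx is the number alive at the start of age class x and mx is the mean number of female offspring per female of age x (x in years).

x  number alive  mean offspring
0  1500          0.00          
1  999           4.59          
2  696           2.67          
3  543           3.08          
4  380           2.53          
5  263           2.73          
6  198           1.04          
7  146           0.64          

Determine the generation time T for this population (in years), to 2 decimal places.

lx = nx/n0 = nx/1500: 1, 0.666, 0.464, 0.362, 0.25333…, 0.17533…, 0.132, 0.09733…
lx·mx: 0, 3.05694, 1.23888, 1.11496, 0.640933…, 0.47866…, 0.13728, 0.062293… → R0 = 6.729947…
x·lx·mx: 0, 3.05694, 2.47776, 3.34488, 2.563733…, 2.3933…, 0.82368, 0.436053… → Σ = 15.096347…
T = 15.096347… / 6.729947… = 2.24316… → 2.24

2.24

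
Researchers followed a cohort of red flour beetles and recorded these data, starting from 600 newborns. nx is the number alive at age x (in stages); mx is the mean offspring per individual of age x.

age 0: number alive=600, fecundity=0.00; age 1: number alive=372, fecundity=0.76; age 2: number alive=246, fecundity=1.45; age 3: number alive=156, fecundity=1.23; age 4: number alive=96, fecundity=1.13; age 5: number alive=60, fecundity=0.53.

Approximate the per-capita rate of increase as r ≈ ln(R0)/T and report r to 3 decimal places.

lx = nx/n0 = nx/600: 1, 0.62, 0.41, 0.26, 0.16, 0.1
R0 = Σ lx·mx = 0 + 0.4712 + 0.5945 + 0.3198 + 0.1808 + 0.053 = 1.6193
Σ x·lx·mx = 3.6078; T = 3.6078/1.6193 = 2.228…
r ≈ ln(R0)/T = ln(1.6193)/2.228… = 0.21633… → 0.216

0.216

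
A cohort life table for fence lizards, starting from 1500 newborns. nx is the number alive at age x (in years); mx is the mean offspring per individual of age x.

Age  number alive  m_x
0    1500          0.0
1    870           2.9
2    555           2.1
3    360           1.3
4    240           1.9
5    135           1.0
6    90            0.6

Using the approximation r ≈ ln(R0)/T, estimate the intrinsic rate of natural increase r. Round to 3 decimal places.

lx = nx/n0 = nx/1500: 1, 0.58, 0.37, 0.24, 0.16, 0.09, 0.06
R0 = Σ lx·mx = 0 + 1.682 + 0.777 + 0.312 + 0.304 + 0.09 + 0.036 = 3.201
Σ x·lx·mx = 6.054; T = 6.054/3.201 = 1.89128…
r ≈ ln(R0)/T = ln(3.201)/1.89128… = 0.61517… → 0.615

0.615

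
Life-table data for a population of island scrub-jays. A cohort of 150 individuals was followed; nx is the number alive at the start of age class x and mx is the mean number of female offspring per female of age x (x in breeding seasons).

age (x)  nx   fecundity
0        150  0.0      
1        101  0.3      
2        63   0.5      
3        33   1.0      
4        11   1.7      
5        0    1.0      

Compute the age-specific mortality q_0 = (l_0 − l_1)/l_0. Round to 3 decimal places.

0.327

lx = nx/n0 = nx/150: 1, 0.67333…, 0.42, 0.22, 0.07333…, 0
q_0 = (l_0 − l_1) / l_0 = (1 − 0.673333…) / 1
     = 0.326667… / 1 = 0.326667… → 0.327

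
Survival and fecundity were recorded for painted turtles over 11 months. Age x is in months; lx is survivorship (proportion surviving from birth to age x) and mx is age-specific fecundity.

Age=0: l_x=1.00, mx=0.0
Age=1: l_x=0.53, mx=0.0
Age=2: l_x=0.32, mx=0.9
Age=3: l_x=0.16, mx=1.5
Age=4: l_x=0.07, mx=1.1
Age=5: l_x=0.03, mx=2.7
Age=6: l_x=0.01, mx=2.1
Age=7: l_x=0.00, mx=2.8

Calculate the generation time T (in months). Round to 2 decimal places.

lx·mx: 0, 0, 0.288, 0.24, 0.077, 0.081, 0.021, 0 → R0 = 0.707
x·lx·mx: 0, 0, 0.576, 0.72, 0.308, 0.405, 0.126, 0 → Σ = 2.135
T = 2.135 / 0.707 = 3.019802… → 3.02

3.02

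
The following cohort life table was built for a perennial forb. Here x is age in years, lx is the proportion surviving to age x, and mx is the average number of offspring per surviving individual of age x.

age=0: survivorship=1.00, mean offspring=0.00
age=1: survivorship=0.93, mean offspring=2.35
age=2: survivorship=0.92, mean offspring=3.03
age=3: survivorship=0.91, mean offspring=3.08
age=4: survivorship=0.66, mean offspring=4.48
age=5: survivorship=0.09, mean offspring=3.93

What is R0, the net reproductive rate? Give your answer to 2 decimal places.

11.09

lx·mx by age: 0, 2.1855, 2.7876, 2.8028, 2.9568, 0.3537
R0 = Σ lx·mx = 11.0864 → 11.09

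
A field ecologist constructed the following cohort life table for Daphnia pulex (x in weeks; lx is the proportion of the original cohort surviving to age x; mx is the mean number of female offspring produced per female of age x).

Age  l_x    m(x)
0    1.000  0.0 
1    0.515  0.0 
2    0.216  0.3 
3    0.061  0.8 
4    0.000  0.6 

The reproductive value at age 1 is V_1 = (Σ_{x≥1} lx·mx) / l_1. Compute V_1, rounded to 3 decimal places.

0.221

lx·mx for x ≥ 1: 0, 0.0648, 0.0488, 0 → sum = 0.1136
V_1 = 0.1136 / l_1 = 0.1136 / 0.515 = 0.220583… → 0.221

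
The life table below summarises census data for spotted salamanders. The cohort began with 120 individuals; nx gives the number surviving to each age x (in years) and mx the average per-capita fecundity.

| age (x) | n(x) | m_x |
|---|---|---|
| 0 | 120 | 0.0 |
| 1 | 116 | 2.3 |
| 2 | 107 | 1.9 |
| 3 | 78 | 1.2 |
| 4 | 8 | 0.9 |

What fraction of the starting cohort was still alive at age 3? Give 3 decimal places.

l_3 = n_3/n_0 = 78/120 = 0.65 → 0.650

0.650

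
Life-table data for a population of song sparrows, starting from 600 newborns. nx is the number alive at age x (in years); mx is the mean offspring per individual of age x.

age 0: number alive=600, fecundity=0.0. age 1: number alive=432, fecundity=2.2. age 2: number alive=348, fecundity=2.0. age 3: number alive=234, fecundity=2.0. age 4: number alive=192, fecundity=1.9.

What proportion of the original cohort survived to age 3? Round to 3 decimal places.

0.390

l_3 = n_3/n_0 = 234/600 = 0.39 → 0.390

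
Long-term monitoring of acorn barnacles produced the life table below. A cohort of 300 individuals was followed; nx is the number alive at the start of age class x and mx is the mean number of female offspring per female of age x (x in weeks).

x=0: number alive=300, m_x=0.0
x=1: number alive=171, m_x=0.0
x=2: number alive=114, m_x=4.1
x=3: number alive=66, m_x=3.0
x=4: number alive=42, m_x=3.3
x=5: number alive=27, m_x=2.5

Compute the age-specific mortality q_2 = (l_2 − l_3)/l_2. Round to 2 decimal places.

0.42

lx = nx/n0 = nx/300: 1, 0.57, 0.38, 0.22, 0.14, 0.09
q_2 = (l_2 − l_3) / l_2 = (0.38 − 0.22) / 0.38
     = 0.16 / 0.38 = 0.421053… → 0.42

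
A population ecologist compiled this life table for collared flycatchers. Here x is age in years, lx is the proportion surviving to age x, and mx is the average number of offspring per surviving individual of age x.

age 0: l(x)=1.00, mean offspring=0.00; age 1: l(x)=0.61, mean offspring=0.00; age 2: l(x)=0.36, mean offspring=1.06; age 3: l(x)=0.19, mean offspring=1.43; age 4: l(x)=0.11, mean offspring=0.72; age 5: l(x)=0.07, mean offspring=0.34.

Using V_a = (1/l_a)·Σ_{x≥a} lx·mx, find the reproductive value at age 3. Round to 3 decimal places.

lx·mx for x ≥ 3: 0.2717, 0.0792, 0.0238 → sum = 0.3747
V_3 = 0.3747 / l_3 = 0.3747 / 0.19 = 1.972105… → 1.972

1.972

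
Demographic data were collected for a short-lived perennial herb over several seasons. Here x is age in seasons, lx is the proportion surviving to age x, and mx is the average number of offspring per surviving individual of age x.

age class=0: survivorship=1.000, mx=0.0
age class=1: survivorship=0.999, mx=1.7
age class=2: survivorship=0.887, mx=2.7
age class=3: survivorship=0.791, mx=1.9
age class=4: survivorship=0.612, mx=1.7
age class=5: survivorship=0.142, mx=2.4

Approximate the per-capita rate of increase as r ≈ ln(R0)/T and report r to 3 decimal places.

0.804

R0 = Σ lx·mx = 0 + 1.6983 + 2.3949 + 1.5029 + 1.0404 + 0.3408 = 6.9773
Σ x·lx·mx = 16.8624; T = 16.8624/6.9773 = 2.41675…
r ≈ ln(R0)/T = ln(6.9773)/2.41675… = 0.80383… → 0.804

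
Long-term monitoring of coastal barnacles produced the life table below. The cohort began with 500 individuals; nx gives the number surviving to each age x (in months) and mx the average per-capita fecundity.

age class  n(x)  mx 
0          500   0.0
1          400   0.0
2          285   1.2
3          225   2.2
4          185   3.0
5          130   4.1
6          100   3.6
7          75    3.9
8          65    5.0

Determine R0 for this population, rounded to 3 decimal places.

lx = nx/n0 = nx/500: 1, 0.8, 0.57, 0.45, 0.37, 0.26, 0.2, 0.15, 0.13
lx·mx by age: 0, 0, 0.684, 0.99, 1.11, 1.066, 0.72, 0.585, 0.65
R0 = Σ lx·mx = 5.805 → 5.805

5.805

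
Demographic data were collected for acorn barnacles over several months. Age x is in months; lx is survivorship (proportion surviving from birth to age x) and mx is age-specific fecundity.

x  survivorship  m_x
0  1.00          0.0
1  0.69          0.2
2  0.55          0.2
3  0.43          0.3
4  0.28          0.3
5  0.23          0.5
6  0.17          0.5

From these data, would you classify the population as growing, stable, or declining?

declining

R0 = Σ lx·mx = 0 + 0.138 + 0.11 + 0.129 + 0.084 + 0.115 + 0.085 = 0.661
R0 < 1, so the population is declining.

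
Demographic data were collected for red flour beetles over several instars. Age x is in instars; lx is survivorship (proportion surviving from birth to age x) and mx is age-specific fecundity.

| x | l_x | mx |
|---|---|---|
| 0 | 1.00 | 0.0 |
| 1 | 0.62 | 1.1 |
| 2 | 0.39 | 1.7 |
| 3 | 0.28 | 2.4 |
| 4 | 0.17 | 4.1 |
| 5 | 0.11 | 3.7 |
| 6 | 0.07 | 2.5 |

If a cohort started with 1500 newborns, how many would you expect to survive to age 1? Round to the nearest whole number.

Expected survivors = N0 · l_1 = 1500 × 0.62 = 930 → 930

930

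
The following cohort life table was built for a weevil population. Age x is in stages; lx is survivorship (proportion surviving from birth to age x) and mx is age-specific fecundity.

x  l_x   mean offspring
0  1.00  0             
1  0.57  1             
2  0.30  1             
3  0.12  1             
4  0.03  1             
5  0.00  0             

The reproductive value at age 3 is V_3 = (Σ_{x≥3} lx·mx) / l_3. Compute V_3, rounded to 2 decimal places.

1.25

lx·mx for x ≥ 3: 0.12, 0.03, 0 → sum = 0.15
V_3 = 0.15 / l_3 = 0.15 / 0.12 = 1.25 → 1.25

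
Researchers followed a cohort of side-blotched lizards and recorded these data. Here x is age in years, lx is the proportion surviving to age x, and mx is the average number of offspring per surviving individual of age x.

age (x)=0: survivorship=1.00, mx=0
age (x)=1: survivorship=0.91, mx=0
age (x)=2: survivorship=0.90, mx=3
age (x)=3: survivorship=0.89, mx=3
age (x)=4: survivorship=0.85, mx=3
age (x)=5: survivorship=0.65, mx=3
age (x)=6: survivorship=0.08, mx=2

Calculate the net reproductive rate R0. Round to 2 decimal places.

lx·mx by age: 0, 0, 2.7, 2.67, 2.55, 1.95, 0.16
R0 = Σ lx·mx = 10.03 → 10.03

10.03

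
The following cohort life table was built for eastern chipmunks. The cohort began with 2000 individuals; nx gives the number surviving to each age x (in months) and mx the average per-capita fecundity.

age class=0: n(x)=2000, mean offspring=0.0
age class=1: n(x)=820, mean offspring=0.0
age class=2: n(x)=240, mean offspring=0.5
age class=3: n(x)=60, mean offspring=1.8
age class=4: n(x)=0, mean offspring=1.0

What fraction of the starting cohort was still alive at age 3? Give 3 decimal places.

l_3 = n_3/n_0 = 60/2000 = 0.03 → 0.030

0.030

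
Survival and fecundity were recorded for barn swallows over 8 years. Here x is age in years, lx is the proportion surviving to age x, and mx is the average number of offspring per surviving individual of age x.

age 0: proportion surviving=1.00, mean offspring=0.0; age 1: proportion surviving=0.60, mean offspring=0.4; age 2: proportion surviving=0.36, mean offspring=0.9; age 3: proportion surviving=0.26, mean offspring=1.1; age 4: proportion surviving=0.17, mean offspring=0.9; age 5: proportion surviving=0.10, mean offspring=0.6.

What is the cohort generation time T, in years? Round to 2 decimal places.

2.50

lx·mx: 0, 0.24, 0.324, 0.286, 0.153, 0.06 → R0 = 1.063
x·lx·mx: 0, 0.24, 0.648, 0.858, 0.612, 0.3 → Σ = 2.658
T = 2.658 / 1.063 = 2.50047… → 2.50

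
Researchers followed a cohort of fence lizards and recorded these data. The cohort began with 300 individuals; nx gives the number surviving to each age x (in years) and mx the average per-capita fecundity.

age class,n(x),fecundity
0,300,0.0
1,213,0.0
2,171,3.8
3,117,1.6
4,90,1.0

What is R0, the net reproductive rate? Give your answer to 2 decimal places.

3.09

lx = nx/n0 = nx/300: 1, 0.71, 0.57, 0.39, 0.3
lx·mx by age: 0, 0, 2.166, 0.624, 0.3
R0 = Σ lx·mx = 3.09 → 3.09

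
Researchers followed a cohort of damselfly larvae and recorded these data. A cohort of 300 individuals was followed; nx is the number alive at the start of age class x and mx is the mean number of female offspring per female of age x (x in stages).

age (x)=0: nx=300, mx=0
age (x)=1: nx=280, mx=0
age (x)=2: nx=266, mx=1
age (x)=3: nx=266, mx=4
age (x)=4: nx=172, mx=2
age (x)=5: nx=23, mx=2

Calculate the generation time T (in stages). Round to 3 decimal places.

lx = nx/n0 = nx/300: 1, 0.93333…, 0.88667…, 0.88667…, 0.57333…, 0.07667…
lx·mx: 0, 0, 0.886667…, 3.546667…, 1.146667…, 0.153333… → R0 = 5.733333…
x·lx·mx: 0, 0, 1.773333…, 10.64…, 4.586667…, 0.766667… → Σ = 17.766667…
T = 17.766667… / 5.733333… = 3.098837… → 3.099

3.099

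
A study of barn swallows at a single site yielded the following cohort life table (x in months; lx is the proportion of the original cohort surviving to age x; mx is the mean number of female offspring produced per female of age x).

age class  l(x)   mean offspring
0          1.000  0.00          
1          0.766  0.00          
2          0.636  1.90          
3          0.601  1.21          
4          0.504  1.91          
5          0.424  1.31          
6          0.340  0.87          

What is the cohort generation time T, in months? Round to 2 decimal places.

3.47

lx·mx: 0, 0, 1.2084, 0.72721, 0.96264, 0.55544, 0.2958 → R0 = 3.74949
x·lx·mx: 0, 0, 2.4168, 2.18163, 3.85056, 2.7772, 1.7748 → Σ = 13.00099
T = 13.00099 / 3.74949 = 3.467402… → 3.47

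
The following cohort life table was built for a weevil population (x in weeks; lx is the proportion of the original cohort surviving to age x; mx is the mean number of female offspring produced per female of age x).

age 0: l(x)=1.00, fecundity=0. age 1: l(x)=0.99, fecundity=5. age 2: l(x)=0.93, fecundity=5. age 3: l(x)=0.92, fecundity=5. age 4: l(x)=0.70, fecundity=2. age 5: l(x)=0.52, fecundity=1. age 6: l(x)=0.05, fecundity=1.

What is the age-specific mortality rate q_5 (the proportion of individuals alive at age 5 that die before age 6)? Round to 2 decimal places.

q_5 = (l_5 − l_6) / l_5 = (0.52 − 0.05) / 0.52
     = 0.47 / 0.52 = 0.903846… → 0.90

0.90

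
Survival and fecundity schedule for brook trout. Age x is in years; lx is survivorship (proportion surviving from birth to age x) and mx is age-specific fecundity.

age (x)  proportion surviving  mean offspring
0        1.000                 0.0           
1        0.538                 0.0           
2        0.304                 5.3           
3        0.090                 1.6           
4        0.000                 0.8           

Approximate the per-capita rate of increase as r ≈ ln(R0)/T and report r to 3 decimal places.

R0 = Σ lx·mx = 0 + 0 + 1.6112 + 0.144 + 0 = 1.7552
Σ x·lx·mx = 3.6544; T = 3.6544/1.7552 = 2.08204…
r ≈ ln(R0)/T = ln(1.7552)/2.08204… = 0.27021… → 0.270

0.270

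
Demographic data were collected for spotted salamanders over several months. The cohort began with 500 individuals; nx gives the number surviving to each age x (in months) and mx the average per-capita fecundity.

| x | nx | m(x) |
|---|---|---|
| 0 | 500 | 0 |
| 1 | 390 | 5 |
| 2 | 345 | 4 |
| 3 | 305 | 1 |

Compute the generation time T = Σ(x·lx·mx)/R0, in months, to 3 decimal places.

1.547

lx = nx/n0 = nx/500: 1, 0.78, 0.69, 0.61
lx·mx: 0, 3.9, 2.76, 0.61 → R0 = 7.27
x·lx·mx: 0, 3.9, 5.52, 1.83 → Σ = 11.25
T = 11.25 / 7.27 = 1.547455… → 1.547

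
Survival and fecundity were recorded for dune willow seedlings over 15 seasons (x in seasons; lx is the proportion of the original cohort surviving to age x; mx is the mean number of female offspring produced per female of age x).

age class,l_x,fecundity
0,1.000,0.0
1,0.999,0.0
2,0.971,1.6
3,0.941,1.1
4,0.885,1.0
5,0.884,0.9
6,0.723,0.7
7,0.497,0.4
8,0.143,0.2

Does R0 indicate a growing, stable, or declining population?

growing

R0 = Σ lx·mx = 0 + 0 + 1.5536 + 1.0351 + 0.885 + 0.7956 + 0.5061 + 0.1988 + 0.0286 = 5.0028
R0 > 1, so the population is growing.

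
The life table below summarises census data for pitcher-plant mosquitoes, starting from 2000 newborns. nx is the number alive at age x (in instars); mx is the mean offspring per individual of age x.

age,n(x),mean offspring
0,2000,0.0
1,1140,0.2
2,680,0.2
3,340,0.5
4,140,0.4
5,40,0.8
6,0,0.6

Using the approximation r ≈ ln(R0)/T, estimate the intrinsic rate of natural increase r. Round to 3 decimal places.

lx = nx/n0 = nx/2000: 1, 0.57, 0.34, 0.17, 0.07, 0.02, 0
R0 = Σ lx·mx = 0 + 0.114 + 0.068 + 0.085 + 0.028 + 0.016 + 0 = 0.311
Σ x·lx·mx = 0.697; T = 0.697/0.311 = 2.24116…
r ≈ ln(R0)/T = ln(0.311)/2.24116… = -0.52114… → -0.521

-0.521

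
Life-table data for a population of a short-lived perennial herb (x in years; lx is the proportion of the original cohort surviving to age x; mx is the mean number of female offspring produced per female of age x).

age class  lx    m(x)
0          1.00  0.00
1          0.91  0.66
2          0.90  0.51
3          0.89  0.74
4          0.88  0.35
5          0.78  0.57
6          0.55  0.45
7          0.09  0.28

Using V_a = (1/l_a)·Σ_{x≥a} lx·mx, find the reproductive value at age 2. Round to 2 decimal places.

2.38

lx·mx for x ≥ 2: 0.459, 0.6586, 0.308, 0.4446, 0.2475, 0.0252 → sum = 2.1429
V_2 = 2.1429 / l_2 = 2.1429 / 0.9 = 2.381 → 2.38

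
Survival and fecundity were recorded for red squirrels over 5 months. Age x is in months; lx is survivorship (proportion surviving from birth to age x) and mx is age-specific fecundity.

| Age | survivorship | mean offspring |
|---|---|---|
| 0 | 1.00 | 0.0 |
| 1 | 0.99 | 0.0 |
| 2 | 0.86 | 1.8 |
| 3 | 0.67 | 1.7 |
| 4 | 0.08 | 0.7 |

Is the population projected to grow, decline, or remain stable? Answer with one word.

growing

R0 = Σ lx·mx = 0 + 0 + 1.548 + 1.139 + 0.056 = 2.743
R0 > 1, so the population is growing.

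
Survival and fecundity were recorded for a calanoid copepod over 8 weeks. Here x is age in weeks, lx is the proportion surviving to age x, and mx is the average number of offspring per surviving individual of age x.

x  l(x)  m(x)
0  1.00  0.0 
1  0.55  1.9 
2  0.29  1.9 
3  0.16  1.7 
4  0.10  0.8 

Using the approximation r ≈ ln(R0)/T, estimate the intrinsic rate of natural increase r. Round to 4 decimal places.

R0 = Σ lx·mx = 0 + 1.045 + 0.551 + 0.272 + 0.08 = 1.948
Σ x·lx·mx = 3.283; T = 3.283/1.948 = 1.68532…
r ≈ ln(R0)/T = ln(1.948)/1.68532… = 0.395654… → 0.3957

0.3957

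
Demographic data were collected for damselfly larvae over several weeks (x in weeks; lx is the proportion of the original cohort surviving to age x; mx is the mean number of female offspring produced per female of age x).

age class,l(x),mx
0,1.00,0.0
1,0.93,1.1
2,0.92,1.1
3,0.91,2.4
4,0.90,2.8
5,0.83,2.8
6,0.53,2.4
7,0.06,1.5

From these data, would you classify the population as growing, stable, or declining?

growing

R0 = Σ lx·mx = 0 + 1.023 + 1.012 + 2.184 + 2.52 + 2.324 + 1.272 + 0.09 = 10.425
R0 > 1, so the population is growing.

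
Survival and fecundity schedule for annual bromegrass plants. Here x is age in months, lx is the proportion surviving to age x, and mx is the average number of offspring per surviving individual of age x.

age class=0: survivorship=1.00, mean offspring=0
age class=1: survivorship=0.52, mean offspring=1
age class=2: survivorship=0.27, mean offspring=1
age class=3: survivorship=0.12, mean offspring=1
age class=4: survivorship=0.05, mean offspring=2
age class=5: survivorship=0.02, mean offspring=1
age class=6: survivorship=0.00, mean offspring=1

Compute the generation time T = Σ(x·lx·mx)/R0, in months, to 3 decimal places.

1.864

lx·mx: 0, 0.52, 0.27, 0.12, 0.1, 0.02, 0 → R0 = 1.03
x·lx·mx: 0, 0.52, 0.54, 0.36, 0.4, 0.1, 0 → Σ = 1.92
T = 1.92 / 1.03 = 1.864078… → 1.864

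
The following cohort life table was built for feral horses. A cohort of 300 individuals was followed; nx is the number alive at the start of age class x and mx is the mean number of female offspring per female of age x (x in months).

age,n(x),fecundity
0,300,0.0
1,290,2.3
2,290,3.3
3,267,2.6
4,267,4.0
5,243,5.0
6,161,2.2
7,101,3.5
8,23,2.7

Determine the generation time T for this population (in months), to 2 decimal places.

lx = nx/n0 = nx/300: 1, 0.96667…, 0.96667…, 0.89, 0.89, 0.81, 0.53667…, 0.33667…, 0.07667…
lx·mx: 0, 2.223333…, 3.19…, 2.314, 3.56, 4.05, 1.180667…, 1.178333…, 0.207… → R0 = 17.903333…
x·lx·mx: 0, 2.223333…, 6.38…, 6.942, 14.24, 20.25, 7.084…, 8.248333…, 1.656… → Σ = 67.023667…
T = 67.023667… / 17.903333… = 3.743642… → 3.74

3.74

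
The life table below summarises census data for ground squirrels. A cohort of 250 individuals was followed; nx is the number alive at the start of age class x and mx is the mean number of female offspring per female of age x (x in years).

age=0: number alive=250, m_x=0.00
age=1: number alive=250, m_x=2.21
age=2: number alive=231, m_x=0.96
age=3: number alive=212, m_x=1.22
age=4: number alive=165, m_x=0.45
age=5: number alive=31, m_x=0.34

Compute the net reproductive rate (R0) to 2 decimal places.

lx = nx/n0 = nx/250: 1, 1, 0.924, 0.848, 0.66, 0.124
lx·mx by age: 0, 2.21, 0.88704, 1.03456, 0.297, 0.04216
R0 = Σ lx·mx = 4.47076 → 4.47

4.47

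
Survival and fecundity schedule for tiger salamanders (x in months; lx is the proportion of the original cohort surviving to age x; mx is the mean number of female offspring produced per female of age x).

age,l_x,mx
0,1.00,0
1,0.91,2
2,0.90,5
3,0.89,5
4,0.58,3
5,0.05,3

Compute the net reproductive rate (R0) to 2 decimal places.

lx·mx by age: 0, 1.82, 4.5, 4.45, 1.74, 0.15
R0 = Σ lx·mx = 12.66 → 12.66

12.66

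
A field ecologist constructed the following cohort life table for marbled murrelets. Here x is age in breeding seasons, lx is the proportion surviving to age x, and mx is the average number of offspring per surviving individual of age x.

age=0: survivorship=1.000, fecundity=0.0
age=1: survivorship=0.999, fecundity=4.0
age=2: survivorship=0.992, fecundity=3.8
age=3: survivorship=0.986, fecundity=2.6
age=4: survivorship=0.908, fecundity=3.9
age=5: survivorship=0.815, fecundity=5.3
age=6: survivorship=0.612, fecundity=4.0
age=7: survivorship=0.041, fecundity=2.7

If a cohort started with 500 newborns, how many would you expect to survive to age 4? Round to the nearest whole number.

Expected survivors = N0 · l_4 = 500 × 0.908 = 454 → 454

454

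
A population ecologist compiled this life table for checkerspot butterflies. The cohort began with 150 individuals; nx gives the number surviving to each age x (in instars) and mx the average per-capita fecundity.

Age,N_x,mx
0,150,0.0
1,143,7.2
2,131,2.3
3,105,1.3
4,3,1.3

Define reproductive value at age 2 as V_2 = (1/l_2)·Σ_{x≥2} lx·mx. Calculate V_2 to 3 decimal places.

3.372

lx = nx/n0 = nx/150: 1, 0.95333…, 0.87333…, 0.7, 0.02
lx·mx for x ≥ 2: 2.008667…, 0.91, 0.026 → sum = 2.944667…
V_2 = 2.944667… / l_2 = 2.944667… / 0.873333… = 3.371756… → 3.372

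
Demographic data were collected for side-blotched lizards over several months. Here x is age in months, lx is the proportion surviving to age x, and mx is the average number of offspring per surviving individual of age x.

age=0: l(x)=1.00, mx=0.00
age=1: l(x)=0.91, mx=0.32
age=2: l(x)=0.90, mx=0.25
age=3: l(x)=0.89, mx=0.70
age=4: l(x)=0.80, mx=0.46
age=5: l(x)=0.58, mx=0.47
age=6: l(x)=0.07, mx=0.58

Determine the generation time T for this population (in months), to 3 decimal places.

lx·mx: 0, 0.2912, 0.225, 0.623, 0.368, 0.2726, 0.0406 → R0 = 1.8204
x·lx·mx: 0, 0.2912, 0.45, 1.869, 1.472, 1.363, 0.2436 → Σ = 5.6888
T = 5.6888 / 1.8204 = 3.125027… → 3.125

3.125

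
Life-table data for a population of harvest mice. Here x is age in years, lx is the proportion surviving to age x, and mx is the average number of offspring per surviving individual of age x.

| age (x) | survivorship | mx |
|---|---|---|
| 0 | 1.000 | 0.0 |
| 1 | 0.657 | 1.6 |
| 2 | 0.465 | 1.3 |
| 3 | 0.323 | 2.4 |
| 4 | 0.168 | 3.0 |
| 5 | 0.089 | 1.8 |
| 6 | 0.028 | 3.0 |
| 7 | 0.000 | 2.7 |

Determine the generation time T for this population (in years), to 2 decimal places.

lx·mx: 0, 1.0512, 0.6045, 0.7752, 0.504, 0.1602, 0.084, 0 → R0 = 3.1791
x·lx·mx: 0, 1.0512, 1.209, 2.3256, 2.016, 0.801, 0.504, 0 → Σ = 7.9068
T = 7.9068 / 3.1791 = 2.487119… → 2.49

2.49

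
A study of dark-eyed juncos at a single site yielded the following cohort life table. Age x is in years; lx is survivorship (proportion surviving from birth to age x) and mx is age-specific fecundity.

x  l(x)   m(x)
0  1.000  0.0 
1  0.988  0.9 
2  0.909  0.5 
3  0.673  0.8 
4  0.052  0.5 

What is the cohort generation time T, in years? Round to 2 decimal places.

1.84

lx·mx: 0, 0.8892, 0.4545, 0.5384, 0.026 → R0 = 1.9081
x·lx·mx: 0, 0.8892, 0.909, 1.6152, 0.104 → Σ = 3.5174
T = 3.5174 / 1.9081 = 1.843404… → 1.84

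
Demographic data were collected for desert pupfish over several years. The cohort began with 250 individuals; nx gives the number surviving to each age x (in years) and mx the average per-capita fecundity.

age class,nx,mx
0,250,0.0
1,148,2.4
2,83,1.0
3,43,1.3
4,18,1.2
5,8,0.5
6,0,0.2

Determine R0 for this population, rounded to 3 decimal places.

lx = nx/n0 = nx/250: 1, 0.592, 0.332, 0.172, 0.072, 0.032, 0
lx·mx by age: 0, 1.4208, 0.332, 0.2236, 0.0864, 0.016, 0
R0 = Σ lx·mx = 2.0788 → 2.079

2.079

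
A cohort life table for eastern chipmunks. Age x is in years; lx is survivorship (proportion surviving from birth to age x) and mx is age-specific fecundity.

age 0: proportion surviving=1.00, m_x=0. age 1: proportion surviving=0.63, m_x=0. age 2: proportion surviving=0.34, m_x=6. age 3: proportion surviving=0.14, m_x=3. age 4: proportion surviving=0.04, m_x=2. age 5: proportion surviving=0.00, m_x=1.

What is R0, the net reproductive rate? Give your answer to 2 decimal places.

2.54

lx·mx by age: 0, 0, 2.04, 0.42, 0.08, 0
R0 = Σ lx·mx = 2.54 → 2.54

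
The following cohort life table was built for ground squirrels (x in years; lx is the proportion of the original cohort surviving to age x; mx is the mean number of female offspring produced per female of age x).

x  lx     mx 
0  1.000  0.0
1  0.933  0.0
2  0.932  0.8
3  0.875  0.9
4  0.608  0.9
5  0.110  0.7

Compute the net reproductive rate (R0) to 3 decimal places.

lx·mx by age: 0, 0, 0.7456, 0.7875, 0.5472, 0.077
R0 = Σ lx·mx = 2.1573 → 2.157

2.157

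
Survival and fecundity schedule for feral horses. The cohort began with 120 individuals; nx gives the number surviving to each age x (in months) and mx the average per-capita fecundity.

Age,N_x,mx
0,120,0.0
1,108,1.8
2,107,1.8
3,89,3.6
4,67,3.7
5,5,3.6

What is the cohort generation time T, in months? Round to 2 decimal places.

2.69

lx = nx/n0 = nx/120: 1, 0.9, 0.89167…, 0.74167…, 0.55833…, 0.04167…
lx·mx: 0, 1.62, 1.605…, 2.67…, 2.065833…, 0.15… → R0 = 8.110833…
x·lx·mx: 0, 1.62, 3.21…, 8.01…, 8.263333…, 0.75… → Σ = 21.853333…
T = 21.853333… / 8.110833… = 2.694339… → 2.69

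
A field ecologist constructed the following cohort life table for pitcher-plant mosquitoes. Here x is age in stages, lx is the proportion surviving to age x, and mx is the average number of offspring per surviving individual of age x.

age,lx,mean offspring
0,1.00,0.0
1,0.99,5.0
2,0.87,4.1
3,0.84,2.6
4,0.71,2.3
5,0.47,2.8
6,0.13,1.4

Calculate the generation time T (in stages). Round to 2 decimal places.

2.37

lx·mx: 0, 4.95, 3.567, 2.184, 1.633, 1.316, 0.182 → R0 = 13.832
x·lx·mx: 0, 4.95, 7.134, 6.552, 6.532, 6.58, 1.092 → Σ = 32.84
T = 32.84 / 13.832 = 2.374205… → 2.37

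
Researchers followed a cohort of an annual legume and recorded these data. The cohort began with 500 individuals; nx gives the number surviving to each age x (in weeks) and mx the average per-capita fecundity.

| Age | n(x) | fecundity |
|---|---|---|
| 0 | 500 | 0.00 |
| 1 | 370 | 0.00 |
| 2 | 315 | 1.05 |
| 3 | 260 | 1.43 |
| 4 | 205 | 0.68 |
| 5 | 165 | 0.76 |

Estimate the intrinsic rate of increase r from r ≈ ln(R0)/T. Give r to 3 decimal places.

lx = nx/n0 = nx/500: 1, 0.74, 0.63, 0.52, 0.41, 0.33
R0 = Σ lx·mx = 0 + 0 + 0.6615 + 0.7436 + 0.2788 + 0.2508 = 1.9347
Σ x·lx·mx = 5.923; T = 5.923/1.9347 = 3.06146…
r ≈ ln(R0)/T = ln(1.9347)/3.06146… = 0.21557… → 0.216

0.216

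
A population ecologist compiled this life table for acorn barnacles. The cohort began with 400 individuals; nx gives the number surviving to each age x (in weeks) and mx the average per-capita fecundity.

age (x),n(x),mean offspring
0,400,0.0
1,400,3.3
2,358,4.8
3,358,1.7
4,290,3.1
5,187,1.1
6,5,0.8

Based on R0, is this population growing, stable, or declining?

lx = nx/n0 = nx/400: 1, 1, 0.895, 0.895, 0.725, 0.4675, 0.0125
R0 = Σ lx·mx = 0 + 3.3 + 4.296 + 1.5215 + 2.2475 + 0.51425 + 0.01 = 11.88925
R0 > 1, so the population is growing.

growing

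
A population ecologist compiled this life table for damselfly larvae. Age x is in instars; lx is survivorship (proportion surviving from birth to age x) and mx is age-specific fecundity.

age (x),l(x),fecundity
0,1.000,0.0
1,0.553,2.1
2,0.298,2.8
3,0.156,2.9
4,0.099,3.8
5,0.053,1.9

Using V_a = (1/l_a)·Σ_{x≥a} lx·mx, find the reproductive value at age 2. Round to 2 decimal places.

5.92

lx·mx for x ≥ 2: 0.8344, 0.4524, 0.3762, 0.1007 → sum = 1.7637
V_2 = 1.7637 / l_2 = 1.7637 / 0.298 = 5.918456… → 5.92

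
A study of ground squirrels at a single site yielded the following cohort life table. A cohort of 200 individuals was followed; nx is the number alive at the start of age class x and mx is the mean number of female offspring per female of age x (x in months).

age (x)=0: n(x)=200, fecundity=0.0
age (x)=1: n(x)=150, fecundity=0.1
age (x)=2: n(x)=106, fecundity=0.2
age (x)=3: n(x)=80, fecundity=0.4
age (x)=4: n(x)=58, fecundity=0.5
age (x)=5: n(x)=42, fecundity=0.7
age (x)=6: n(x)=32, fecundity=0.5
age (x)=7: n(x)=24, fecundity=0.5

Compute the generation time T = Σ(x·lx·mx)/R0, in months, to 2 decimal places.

lx = nx/n0 = nx/200: 1, 0.75, 0.53, 0.4, 0.29, 0.21, 0.16, 0.12
lx·mx: 0, 0.075, 0.106, 0.16, 0.145, 0.147, 0.08, 0.06 → R0 = 0.773
x·lx·mx: 0, 0.075, 0.212, 0.48, 0.58, 0.735, 0.48, 0.42 → Σ = 2.982
T = 2.982 / 0.773 = 3.857697… → 3.86

3.86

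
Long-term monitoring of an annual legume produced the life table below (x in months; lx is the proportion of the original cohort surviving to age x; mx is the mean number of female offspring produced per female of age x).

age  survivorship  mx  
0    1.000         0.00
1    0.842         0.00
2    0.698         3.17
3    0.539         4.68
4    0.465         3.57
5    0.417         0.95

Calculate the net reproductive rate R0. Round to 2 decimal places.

lx·mx by age: 0, 0, 2.21266, 2.52252, 1.66005, 0.39615
R0 = Σ lx·mx = 6.79138 → 6.79

6.79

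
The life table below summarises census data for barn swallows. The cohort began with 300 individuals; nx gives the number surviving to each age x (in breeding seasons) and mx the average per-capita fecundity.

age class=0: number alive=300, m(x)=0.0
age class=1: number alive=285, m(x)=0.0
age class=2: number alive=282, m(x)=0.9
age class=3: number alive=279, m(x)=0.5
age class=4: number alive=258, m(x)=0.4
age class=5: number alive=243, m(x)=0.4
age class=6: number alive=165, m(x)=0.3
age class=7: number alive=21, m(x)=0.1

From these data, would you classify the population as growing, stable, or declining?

lx = nx/n0 = nx/300: 1, 0.95, 0.94, 0.93, 0.86, 0.81, 0.55, 0.07
R0 = Σ lx·mx = 0 + 0 + 0.846 + 0.465 + 0.344 + 0.324 + 0.165 + 0.007 = 2.151
R0 > 1, so the population is growing.

growing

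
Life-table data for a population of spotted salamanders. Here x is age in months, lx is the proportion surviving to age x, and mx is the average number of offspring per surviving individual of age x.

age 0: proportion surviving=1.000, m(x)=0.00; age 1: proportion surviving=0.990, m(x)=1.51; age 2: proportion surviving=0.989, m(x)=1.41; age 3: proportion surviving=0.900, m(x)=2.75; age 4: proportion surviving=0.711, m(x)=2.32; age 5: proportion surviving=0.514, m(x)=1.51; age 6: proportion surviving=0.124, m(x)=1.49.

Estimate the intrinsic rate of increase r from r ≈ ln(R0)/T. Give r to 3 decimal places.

R0 = Σ lx·mx = 0 + 1.4949 + 1.39449 + 2.475 + 1.64952 + 0.77614 + 0.18476 = 7.97481
Σ x·lx·mx = 23.29622; T = 23.29622/7.97481 = 2.92123…
r ≈ ln(R0)/T = ln(7.97481)/2.92123… = 0.71076… → 0.711

0.711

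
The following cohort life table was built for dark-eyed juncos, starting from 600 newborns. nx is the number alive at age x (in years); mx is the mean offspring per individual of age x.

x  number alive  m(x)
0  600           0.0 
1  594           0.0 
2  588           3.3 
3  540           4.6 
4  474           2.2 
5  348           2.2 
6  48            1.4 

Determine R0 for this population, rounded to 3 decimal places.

lx = nx/n0 = nx/600: 1, 0.99, 0.98, 0.9, 0.79, 0.58, 0.08
lx·mx by age: 0, 0, 3.234, 4.14, 1.738, 1.276, 0.112
R0 = Σ lx·mx = 10.5 → 10.500

10.500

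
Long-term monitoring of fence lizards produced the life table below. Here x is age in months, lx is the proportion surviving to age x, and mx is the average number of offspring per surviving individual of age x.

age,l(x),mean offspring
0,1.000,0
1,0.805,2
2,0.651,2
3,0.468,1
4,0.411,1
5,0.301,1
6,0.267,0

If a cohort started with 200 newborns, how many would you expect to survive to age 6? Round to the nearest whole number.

53

Expected survivors = N0 · l_6 = 200 × 0.267 = 53.4 → 53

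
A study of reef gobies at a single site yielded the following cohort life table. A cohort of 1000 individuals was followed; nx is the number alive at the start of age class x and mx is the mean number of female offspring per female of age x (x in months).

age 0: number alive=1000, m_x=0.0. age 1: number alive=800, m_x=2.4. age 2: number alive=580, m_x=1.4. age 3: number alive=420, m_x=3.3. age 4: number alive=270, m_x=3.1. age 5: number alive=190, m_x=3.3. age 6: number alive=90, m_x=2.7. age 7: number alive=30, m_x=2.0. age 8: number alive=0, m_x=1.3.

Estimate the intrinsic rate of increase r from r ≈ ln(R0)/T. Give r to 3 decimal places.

0.649

lx = nx/n0 = nx/1000: 1, 0.8, 0.58, 0.42, 0.27, 0.19, 0.09, 0.03, 0
R0 = Σ lx·mx = 0 + 1.92 + 0.812 + 1.386 + 0.837 + 0.627 + 0.243 + 0.06 + 0 = 5.885
Σ x·lx·mx = 16.063; T = 16.063/5.885 = 2.72948…
r ≈ ln(R0)/T = ln(5.885)/2.72948… = 0.64936… → 0.649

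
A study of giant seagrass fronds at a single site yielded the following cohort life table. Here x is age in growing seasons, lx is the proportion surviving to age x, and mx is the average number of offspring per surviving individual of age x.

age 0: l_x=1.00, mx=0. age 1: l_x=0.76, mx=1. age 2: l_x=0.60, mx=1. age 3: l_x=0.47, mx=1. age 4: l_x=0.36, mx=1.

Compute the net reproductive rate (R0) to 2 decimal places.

2.19

lx·mx by age: 0, 0.76, 0.6, 0.47, 0.36
R0 = Σ lx·mx = 2.19 → 2.19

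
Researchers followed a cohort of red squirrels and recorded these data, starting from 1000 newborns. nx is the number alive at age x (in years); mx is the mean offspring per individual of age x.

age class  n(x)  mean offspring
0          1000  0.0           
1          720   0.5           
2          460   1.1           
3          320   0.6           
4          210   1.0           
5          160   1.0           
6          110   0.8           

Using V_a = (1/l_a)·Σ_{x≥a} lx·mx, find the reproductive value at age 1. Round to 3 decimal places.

2.106

lx = nx/n0 = nx/1000: 1, 0.72, 0.46, 0.32, 0.21, 0.16, 0.11
lx·mx for x ≥ 1: 0.36, 0.506, 0.192, 0.21, 0.16, 0.088 → sum = 1.516
V_1 = 1.516 / l_1 = 1.516 / 0.72 = 2.105556… → 2.106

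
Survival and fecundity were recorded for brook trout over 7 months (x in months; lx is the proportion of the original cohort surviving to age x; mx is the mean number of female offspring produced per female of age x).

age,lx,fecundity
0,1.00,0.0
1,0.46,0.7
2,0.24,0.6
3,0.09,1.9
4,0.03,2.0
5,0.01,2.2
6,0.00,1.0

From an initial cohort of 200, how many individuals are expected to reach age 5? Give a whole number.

2

Expected survivors = N0 · l_5 = 200 × 0.01 = 2 → 2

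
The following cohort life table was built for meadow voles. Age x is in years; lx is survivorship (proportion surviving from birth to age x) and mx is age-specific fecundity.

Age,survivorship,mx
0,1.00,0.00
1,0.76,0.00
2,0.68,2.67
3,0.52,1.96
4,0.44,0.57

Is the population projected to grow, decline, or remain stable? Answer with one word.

growing

R0 = Σ lx·mx = 0 + 0 + 1.8156 + 1.0192 + 0.2508 = 3.0856
R0 > 1, so the population is growing.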